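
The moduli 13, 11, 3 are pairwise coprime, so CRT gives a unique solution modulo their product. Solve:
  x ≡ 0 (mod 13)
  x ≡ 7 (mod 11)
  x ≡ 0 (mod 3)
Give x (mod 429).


Moduli 13, 11, 3 are pairwise coprime; by CRT there is a unique solution modulo M = 13 · 11 · 3 = 429.
Solve pairwise, accumulating the modulus:
  Start with x ≡ 0 (mod 13).
  Combine with x ≡ 7 (mod 11): since gcd(13, 11) = 1, we get a unique residue mod 143.
    Write x = 0 + 13·t and substitute into x ≡ 7 (mod 11): 13·t ≡ 7 − 0 = 7 (mod 11).
    Reduce coefficients mod 11: 2·t ≡ 7 (mod 11).
    The inverse of 2 mod 11 is 6 (since 2·6 = 12 = 1·11 + 1), so t ≡ 6·7 = 42 ≡ 9 (mod 11).
    Then x = 0 + 13·9 = 117, valid modulo lcm(13, 11) = 143: x ≡ 117 (mod 143).
  Combine with x ≡ 0 (mod 3): since gcd(143, 3) = 1, we get a unique residue mod 429.
    Write x = 117 + 143·t and substitute into x ≡ 0 (mod 3): 143·t ≡ 0 − 117 = -117 (mod 3).
    Reduce coefficients mod 3: 2·t ≡ 0 (mod 3).
    The inverse of 2 mod 3 is 2 (since 2·2 = 4 = 1·3 + 1), so t ≡ 2·0 = 0 ≡ 0 (mod 3).
    Then x = 117 + 143·0 = 117, valid modulo lcm(143, 3) = 429: x ≡ 117 (mod 429).
Verify: 117 mod 13 = 0 ✓, 117 mod 11 = 7 ✓, 117 mod 3 = 0 ✓.

x ≡ 117 (mod 429).


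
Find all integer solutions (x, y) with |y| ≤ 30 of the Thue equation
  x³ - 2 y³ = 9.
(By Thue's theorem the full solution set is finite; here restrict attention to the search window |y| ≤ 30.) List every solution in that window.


The equation is x³ - 2y³ = 9. For fixed y, x³ = 2·y³ + 9, so a solution requires the RHS to be a perfect cube.
Strategy: iterate y from -30 to 30, compute RHS = 2·y³ + 9, and check whether it is a (positive or negative) perfect cube.
Check small values of y:
  y = 0: RHS = 9 is not a perfect cube.
  y = 1: RHS = 11 is not a perfect cube.
  y = -1: RHS = 7 is not a perfect cube.
  y = 2: RHS = 25 is not a perfect cube.
  y = -2: RHS = -7 is not a perfect cube.
  y = 3: RHS = 63 is not a perfect cube.
  y = -3: RHS = -45 is not a perfect cube.
Continuing the search up to |y| = 30 finds no solutions either.
No (x, y) in the scanned range satisfies the equation.

No integer solutions with |y| ≤ 30.


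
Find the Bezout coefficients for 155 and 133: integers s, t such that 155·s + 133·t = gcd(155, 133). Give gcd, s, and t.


Euclidean algorithm on (155, 133) — divide until remainder is 0:
  155 = 1 · 133 + 22
  133 = 6 · 22 + 1
  22 = 22 · 1 + 0
gcd(155, 133) = 1.
Track Bezout coefficients alongside the remainders: start with r₀ = 155 = a·1 + b·0 (s = 1, t = 0) and r₁ = 133 = a·0 + b·1 (s = 0, t = 1); each new remainder r_{k+1} = r_{k-1} − q_k·r_k inherits s_{k+1} = s_{k-1} − q_k·s_k, t_{k+1} = t_{k-1} − q_k·t_k, so r_k = a·s_k + b·t_k at every step:
  q = 1: r = 22, s = 1 − 1·0 = 1, t = 0 − 1·1 = -1  (check: 155·1 + 133·(-1) = 22)
  q = 6: r = 1, s = 0 − 6·1 = -6, t = 1 − 6·(-1) = 7  (check: 155·(-6) + 133·7 = 1)
The row with r = 1 (the gcd) gives the Bezout coefficients s = -6, t = 7.
Result: 155 · (-6) + 133 · (7) = 1.

gcd(155, 133) = 1; s = -6, t = 7 (check: 155·(-6) + 133·7 = 1).


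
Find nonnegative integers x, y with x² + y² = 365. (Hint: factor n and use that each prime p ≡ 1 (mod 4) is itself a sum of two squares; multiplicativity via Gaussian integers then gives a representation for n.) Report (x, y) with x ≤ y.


Step 1: Factor n = 365 = 5 · 73.
Step 2: Check the mod-4 condition on each prime factor: 5 ≡ 1 (mod 4), exponent 1; 73 ≡ 1 (mod 4), exponent 1.
All primes ≡ 3 (mod 4) appear to even exponent (or don't appear), so by the two-squares theorem n IS expressible as a sum of two squares.
Step 3: Build a representation. Here n = 5 · 73 is a product of primes ≡ 1 (mod 4). Each prime p ≡ 1 (mod 4) is itself a sum of two squares; find a² by testing p − a² for a perfect square:
  5: 5 − 1² = 4 = 2² ⇒ 5 = 1² + 2².
  73: 73 − 1² = 72, 73 − 2² = 69, 73 − 3² = 64 = 8² ⇒ 73 = 3² + 8².
  Combine using the Brahmagupta–Fibonacci identity (a² + b²)(c² + d²) = (ac − bd)² + (ad + bc)² = (ac + bd)² + (ad − bc)²:
  5 · 73 = 365: from (1² + 2²)(3² + 8²), take (1·3 − 2·8, 1·8 + 2·3) = (3 − 16, 8 + 6) = (-13, 14); dropping signs (only squares matter) gives (13, 14); check 13² + 14² = 169 + 196 = 365 ✓.
Step 4: Order so x ≤ y and verify: 13² + 14² = 169 + 196 = 365 = n. ✓

n = 365 = 13² + 14² (one valid representation with x ≤ y).


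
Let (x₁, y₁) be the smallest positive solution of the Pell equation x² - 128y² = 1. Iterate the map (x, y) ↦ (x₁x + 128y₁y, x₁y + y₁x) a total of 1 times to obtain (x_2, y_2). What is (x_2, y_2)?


Step 1: Find the fundamental solution (x₁, y₁) of x² - 128y² = 1.
  Expand √128 as a continued fraction. a₀ = ⌊√128⌋ = 11; iterate m_{k+1} = d_k·a_k − m_k, d_{k+1} = (128 − m_{k+1}²)/d_k, a_{k+1} = ⌊(a₀ + m_{k+1})/d_{k+1}⌋ (starting m₀ = 0, d₀ = 1), with convergents p_k = a_k·p_{k-1} + p_{k-2}, q_k = a_k·q_{k-1} + q_{k-2} (p₋₁ = 1, q₋₁ = 0):
  k = 0: a₀ = 11; p₀/q₀ = 11/1; p₀² − 128·q₀² = 121 − 128 = -7.
  k = 1: m = 11, d = 7, a = ⌊(11 + 11)/7⌋ = 3; p/q = (3·11 + 1)/(3·1 + 0) = 34/3; p² − 128·q² = 1156 − 1152 = 4.
  k = 2: m = 10, d = 4, a = ⌊(11 + 10)/4⌋ = 5; p/q = (5·34 + 11)/(5·3 + 1) = 181/16; p² − 128·q² = 32761 − 32768 = -7.
  k = 3: m = 10, d = 7, a = ⌊(11 + 10)/7⌋ = 3; p/q = (3·181 + 34)/(3·16 + 3) = 577/51; p² − 128·q² = 332929 − 332928 = 1.
  The first convergent with p² − 128·q² = 1 gives the fundamental solution (x₁, y₁) = (577, 51).
Step 2: Apply the recurrence (x_{n+1}, y_{n+1}) = (x₁x_n + 128y₁y_n, x₁y_n + y₁x_n) repeatedly.
  From (x_1, y_1) = (577, 51): x_2 = 577·577 + 128·51·51 = 665857; y_2 = 577·51 + 51·577 = 58854.
Step 3: Verify x_2² - 128·y_2² = 443365544449 - 443365544448 = 1 (should be 1). ✓

(x_1, y_1) = (577, 51); (x_2, y_2) = (665857, 58854).


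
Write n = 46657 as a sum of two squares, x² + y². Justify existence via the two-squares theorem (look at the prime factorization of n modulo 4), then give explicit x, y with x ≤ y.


Step 1: Factor n = 46657 = 13 · 37 · 97.
Step 2: Check the mod-4 condition on each prime factor: 13 ≡ 1 (mod 4), exponent 1; 37 ≡ 1 (mod 4), exponent 1; 97 ≡ 1 (mod 4), exponent 1.
All primes ≡ 3 (mod 4) appear to even exponent (or don't appear), so by the two-squares theorem n IS expressible as a sum of two squares.
Step 3: Build a representation. Here n = 13 · 37 · 97 is a product of primes ≡ 1 (mod 4). Each prime p ≡ 1 (mod 4) is itself a sum of two squares; find a² by testing p − a² for a perfect square:
  13: 13 − 1² = 12, 13 − 2² = 9 = 3² ⇒ 13 = 2² + 3².
  37: 37 − 1² = 36 = 6² ⇒ 37 = 1² + 6².
  97: 97 − 1² = 96, 97 − 2² = 93, 97 − 3² = 88, 97 − 4² = 81 = 9² ⇒ 97 = 4² + 9².
  Combine using the Brahmagupta–Fibonacci identity (a² + b²)(c² + d²) = (ac − bd)² + (ad + bc)² = (ac + bd)² + (ad − bc)²:
  13 · 37 = 481: from (2² + 3²)(1² + 6²), take (2·1 − 3·6, 2·6 + 3·1) = (2 − 18, 12 + 3) = (-16, 15); dropping signs (only squares matter) gives (16, 15); check 16² + 15² = 256 + 225 = 481 ✓.
  481 · 97 = 46657: from (16² + 15²)(4² + 9²), take (16·4 − 15·9, 16·9 + 15·4) = (64 − 135, 144 + 60) = (-71, 204); dropping signs (only squares matter) gives (71, 204); check 71² + 204² = 5041 + 41616 = 46657 ✓.
Step 4: Order so x ≤ y and verify: 71² + 204² = 5041 + 41616 = 46657 = n. ✓

n = 46657 = 71² + 204² (one valid representation with x ≤ y).


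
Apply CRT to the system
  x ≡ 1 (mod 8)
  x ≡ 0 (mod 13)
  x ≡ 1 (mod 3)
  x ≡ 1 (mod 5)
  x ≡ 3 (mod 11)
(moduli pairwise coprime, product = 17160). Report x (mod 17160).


Product of moduli M = 8 · 13 · 3 · 5 · 11 = 17160.
Merge one congruence at a time:
  Start: x ≡ 1 (mod 8).
  Combine with x ≡ 0 (mod 13); new modulus lcm = 104.
    Write x = 1 + 8·t and substitute into x ≡ 0 (mod 13): 8·t ≡ 0 − 1 = -1 (mod 13).
    Reduce coefficients mod 13: 8·t ≡ 12 (mod 13).
    The inverse of 8 mod 13 is 5 (since 8·5 = 40 = 3·13 + 1), so t ≡ 5·12 = 60 ≡ 8 (mod 13).
    Then x = 1 + 8·8 = 65, valid modulo lcm(8, 13) = 104: x ≡ 65 (mod 104).
  Combine with x ≡ 1 (mod 3); new modulus lcm = 312.
    Write x = 65 + 104·t and substitute into x ≡ 1 (mod 3): 104·t ≡ 1 − 65 = -64 (mod 3).
    Reduce coefficients mod 3: 2·t ≡ 2 (mod 3).
    The inverse of 2 mod 3 is 2 (since 2·2 = 4 = 1·3 + 1), so t ≡ 2·2 = 4 ≡ 1 (mod 3).
    Then x = 65 + 104·1 = 169, valid modulo lcm(104, 3) = 312: x ≡ 169 (mod 312).
  Combine with x ≡ 1 (mod 5); new modulus lcm = 1560.
    Write x = 169 + 312·t and substitute into x ≡ 1 (mod 5): 312·t ≡ 1 − 169 = -168 (mod 5).
    Reduce coefficients mod 5: 2·t ≡ 2 (mod 5).
    The inverse of 2 mod 5 is 3 (since 2·3 = 6 = 1·5 + 1), so t ≡ 3·2 = 6 ≡ 1 (mod 5).
    Then x = 169 + 312·1 = 481, valid modulo lcm(312, 5) = 1560: x ≡ 481 (mod 1560).
  Combine with x ≡ 3 (mod 11); new modulus lcm = 17160.
    Write x = 481 + 1560·t and substitute into x ≡ 3 (mod 11): 1560·t ≡ 3 − 481 = -478 (mod 11).
    Reduce coefficients mod 11: 9·t ≡ 6 (mod 11).
    The inverse of 9 mod 11 is 5 (since 9·5 = 45 = 4·11 + 1), so t ≡ 5·6 = 30 ≡ 8 (mod 11).
    Then x = 481 + 1560·8 = 12961, valid modulo lcm(1560, 11) = 17160: x ≡ 12961 (mod 17160).
Verify against each original: 12961 mod 8 = 1, 12961 mod 13 = 0, 12961 mod 3 = 1, 12961 mod 5 = 1, 12961 mod 11 = 3.

x ≡ 12961 (mod 17160).


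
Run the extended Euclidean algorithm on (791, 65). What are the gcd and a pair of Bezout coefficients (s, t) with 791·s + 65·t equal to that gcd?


Euclidean algorithm on (791, 65) — divide until remainder is 0:
  791 = 12 · 65 + 11
  65 = 5 · 11 + 10
  11 = 1 · 10 + 1
  10 = 10 · 1 + 0
gcd(791, 65) = 1.
Track Bezout coefficients alongside the remainders: start with r₀ = 791 = a·1 + b·0 (s = 1, t = 0) and r₁ = 65 = a·0 + b·1 (s = 0, t = 1); each new remainder r_{k+1} = r_{k-1} − q_k·r_k inherits s_{k+1} = s_{k-1} − q_k·s_k, t_{k+1} = t_{k-1} − q_k·t_k, so r_k = a·s_k + b·t_k at every step:
  q = 12: r = 11, s = 1 − 12·0 = 1, t = 0 − 12·1 = -12  (check: 791·1 + 65·(-12) = 11)
  q = 5: r = 10, s = 0 − 5·1 = -5, t = 1 − 5·(-12) = 61  (check: 791·(-5) + 65·61 = 10)
  q = 1: r = 1, s = 1 − 1·(-5) = 6, t = -12 − 1·61 = -73  (check: 791·6 + 65·(-73) = 1)
The row with r = 1 (the gcd) gives the Bezout coefficients s = 6, t = -73.
Result: 791 · (6) + 65 · (-73) = 1.

gcd(791, 65) = 1; s = 6, t = -73 (check: 791·6 + 65·(-73) = 1).


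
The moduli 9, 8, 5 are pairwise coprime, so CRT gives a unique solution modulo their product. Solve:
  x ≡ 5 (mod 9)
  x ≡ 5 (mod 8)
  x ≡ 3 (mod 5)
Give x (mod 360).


Moduli 9, 8, 5 are pairwise coprime; by CRT there is a unique solution modulo M = 9 · 8 · 5 = 360.
Solve pairwise, accumulating the modulus:
  Start with x ≡ 5 (mod 9).
  Combine with x ≡ 5 (mod 8): since gcd(9, 8) = 1, we get a unique residue mod 72.
    Write x = 5 + 9·t and substitute into x ≡ 5 (mod 8): 9·t ≡ 5 − 5 = 0 (mod 8).
    Reduce coefficients mod 8: 1·t ≡ 0 (mod 8).
    So t ≡ 0 (mod 8).
    Then x = 5 + 9·0 = 5, valid modulo lcm(9, 8) = 72: x ≡ 5 (mod 72).
  Combine with x ≡ 3 (mod 5): since gcd(72, 5) = 1, we get a unique residue mod 360.
    Write x = 5 + 72·t and substitute into x ≡ 3 (mod 5): 72·t ≡ 3 − 5 = -2 (mod 5).
    Reduce coefficients mod 5: 2·t ≡ 3 (mod 5).
    The inverse of 2 mod 5 is 3 (since 2·3 = 6 = 1·5 + 1), so t ≡ 3·3 = 9 ≡ 4 (mod 5).
    Then x = 5 + 72·4 = 293, valid modulo lcm(72, 5) = 360: x ≡ 293 (mod 360).
Verify: 293 mod 9 = 5 ✓, 293 mod 8 = 5 ✓, 293 mod 5 = 3 ✓.

x ≡ 293 (mod 360).


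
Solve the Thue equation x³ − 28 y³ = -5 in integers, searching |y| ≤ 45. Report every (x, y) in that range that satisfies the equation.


The equation is x³ - 28y³ = -5. For fixed y, x³ = 28·y³ − 5, so a solution requires the RHS to be a perfect cube.
Strategy: iterate y from -45 to 45, compute RHS = 28·y³ − 5, and check whether it is a (positive or negative) perfect cube.
Check small values of y:
  y = 0: RHS = -5 is not a perfect cube.
  y = 1: RHS = 23 is not a perfect cube.
  y = -1: RHS = -33 is not a perfect cube.
  y = 2: RHS = 219 is not a perfect cube.
  y = -2: RHS = -229 is not a perfect cube.
  y = 3: RHS = 751 is not a perfect cube.
  y = -3: RHS = -761 is not a perfect cube.
Continuing the search up to |y| = 45 finds no solutions either.
No (x, y) in the scanned range satisfies the equation.

No integer solutions with |y| ≤ 45.


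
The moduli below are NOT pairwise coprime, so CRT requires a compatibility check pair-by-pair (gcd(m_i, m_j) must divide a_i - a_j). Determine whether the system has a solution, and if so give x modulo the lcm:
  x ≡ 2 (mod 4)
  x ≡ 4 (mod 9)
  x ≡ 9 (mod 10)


Moduli 4, 9, 10 are not pairwise coprime, so CRT works modulo lcm(m_i) when all pairwise compatibility conditions hold.
Pairwise compatibility: gcd(m_i, m_j) must divide a_i - a_j for every pair.
Merge one congruence at a time:
  Start: x ≡ 2 (mod 4).
  Combine with x ≡ 4 (mod 9): gcd(4, 9) = 1; 4 - 2 = 2, which IS divisible by 1, so compatible.
    Write x = 2 + 4·t and substitute into x ≡ 4 (mod 9): 4·t ≡ 4 − 2 = 2 (mod 9).
    The inverse of 4 mod 9 is 7 (since 4·7 = 28 = 3·9 + 1), so t ≡ 7·2 = 14 ≡ 5 (mod 9).
    Then x = 2 + 4·5 = 22, valid modulo lcm(4, 9) = 36: x ≡ 22 (mod 36).
  Combine with x ≡ 9 (mod 10): gcd(36, 10) = 2, and 9 - 22 = -13 is NOT divisible by 2.
    ⇒ system is inconsistent (no integer solution).

No solution (the system is inconsistent).


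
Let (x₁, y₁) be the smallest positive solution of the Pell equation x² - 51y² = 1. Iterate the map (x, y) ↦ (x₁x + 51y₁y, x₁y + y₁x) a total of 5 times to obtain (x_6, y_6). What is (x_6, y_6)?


Step 1: Find the fundamental solution (x₁, y₁) of x² - 51y² = 1.
  Expand √51 as a continued fraction. a₀ = ⌊√51⌋ = 7; iterate m_{k+1} = d_k·a_k − m_k, d_{k+1} = (51 − m_{k+1}²)/d_k, a_{k+1} = ⌊(a₀ + m_{k+1})/d_{k+1}⌋ (starting m₀ = 0, d₀ = 1), with convergents p_k = a_k·p_{k-1} + p_{k-2}, q_k = a_k·q_{k-1} + q_{k-2} (p₋₁ = 1, q₋₁ = 0):
  k = 0: a₀ = 7; p₀/q₀ = 7/1; p₀² − 51·q₀² = 49 − 51 = -2.
  k = 1: m = 7, d = 2, a = ⌊(7 + 7)/2⌋ = 7; p/q = (7·7 + 1)/(7·1 + 0) = 50/7; p² − 51·q² = 2500 − 2499 = 1.
  The first convergent with p² − 51·q² = 1 gives the fundamental solution (x₁, y₁) = (50, 7).
Step 2: Apply the recurrence (x_{n+1}, y_{n+1}) = (x₁x_n + 51y₁y_n, x₁y_n + y₁x_n) repeatedly.
  From (x_1, y_1) = (50, 7): x_2 = 50·50 + 51·7·7 = 4999; y_2 = 50·7 + 7·50 = 700.
  From (x_2, y_2) = (4999, 700): x_3 = 50·4999 + 51·7·700 = 499850; y_3 = 50·700 + 7·4999 = 69993.
  From (x_3, y_3) = (499850, 69993): x_4 = 50·499850 + 51·7·69993 = 49980001; y_4 = 50·69993 + 7·499850 = 6998600.
  From (x_4, y_4) = (49980001, 6998600): x_5 = 50·49980001 + 51·7·6998600 = 4997500250; y_5 = 50·6998600 + 7·49980001 = 699790007.
  From (x_5, y_5) = (4997500250, 699790007): x_6 = 50·4997500250 + 51·7·699790007 = 499700044999; y_6 = 50·699790007 + 7·4997500250 = 69972002100.
Step 3: Verify x_6² - 51·y_6² = 249700134972002624910001 - 249700134972002624910000 = 1 (should be 1). ✓

(x_1, y_1) = (50, 7); (x_6, y_6) = (499700044999, 69972002100).


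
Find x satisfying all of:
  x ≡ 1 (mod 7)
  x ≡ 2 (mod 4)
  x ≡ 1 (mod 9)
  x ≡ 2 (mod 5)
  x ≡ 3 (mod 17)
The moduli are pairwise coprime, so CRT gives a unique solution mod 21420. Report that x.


Product of moduli M = 7 · 4 · 9 · 5 · 17 = 21420.
Merge one congruence at a time:
  Start: x ≡ 1 (mod 7).
  Combine with x ≡ 2 (mod 4); new modulus lcm = 28.
    Write x = 1 + 7·t and substitute into x ≡ 2 (mod 4): 7·t ≡ 2 − 1 = 1 (mod 4).
    Reduce coefficients mod 4: 3·t ≡ 1 (mod 4).
    The inverse of 3 mod 4 is 3 (since 3·3 = 9 = 2·4 + 1), so t ≡ 3·1 = 3 ≡ 3 (mod 4).
    Then x = 1 + 7·3 = 22, valid modulo lcm(7, 4) = 28: x ≡ 22 (mod 28).
  Combine with x ≡ 1 (mod 9); new modulus lcm = 252.
    Write x = 22 + 28·t and substitute into x ≡ 1 (mod 9): 28·t ≡ 1 − 22 = -21 (mod 9).
    Reduce coefficients mod 9: 1·t ≡ 6 (mod 9).
    So t ≡ 6 (mod 9).
    Then x = 22 + 28·6 = 190, valid modulo lcm(28, 9) = 252: x ≡ 190 (mod 252).
  Combine with x ≡ 2 (mod 5); new modulus lcm = 1260.
    Write x = 190 + 252·t and substitute into x ≡ 2 (mod 5): 252·t ≡ 2 − 190 = -188 (mod 5).
    Reduce coefficients mod 5: 2·t ≡ 2 (mod 5).
    The inverse of 2 mod 5 is 3 (since 2·3 = 6 = 1·5 + 1), so t ≡ 3·2 = 6 ≡ 1 (mod 5).
    Then x = 190 + 252·1 = 442, valid modulo lcm(252, 5) = 1260: x ≡ 442 (mod 1260).
  Combine with x ≡ 3 (mod 17); new modulus lcm = 21420.
    Write x = 442 + 1260·t and substitute into x ≡ 3 (mod 17): 1260·t ≡ 3 − 442 = -439 (mod 17).
    Reduce coefficients mod 17: 2·t ≡ 3 (mod 17).
    The inverse of 2 mod 17 is 9 (since 2·9 = 18 = 1·17 + 1), so t ≡ 9·3 = 27 ≡ 10 (mod 17).
    Then x = 442 + 1260·10 = 13042, valid modulo lcm(1260, 17) = 21420: x ≡ 13042 (mod 21420).
Verify against each original: 13042 mod 7 = 1, 13042 mod 4 = 2, 13042 mod 9 = 1, 13042 mod 5 = 2, 13042 mod 17 = 3.

x ≡ 13042 (mod 21420).


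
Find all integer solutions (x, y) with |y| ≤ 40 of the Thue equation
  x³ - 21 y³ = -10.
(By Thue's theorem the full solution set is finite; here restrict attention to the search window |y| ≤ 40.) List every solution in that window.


The equation is x³ - 21y³ = -10. For fixed y, x³ = 21·y³ − 10, so a solution requires the RHS to be a perfect cube.
Strategy: iterate y from -40 to 40, compute RHS = 21·y³ − 10, and check whether it is a (positive or negative) perfect cube.
Check small values of y:
  y = 0: RHS = -10 is not a perfect cube.
  y = 1: RHS = 11 is not a perfect cube.
  y = -1: RHS = -31 is not a perfect cube.
  y = 2: RHS = 158 is not a perfect cube.
  y = -2: RHS = -178 is not a perfect cube.
  y = 3: RHS = 557 is not a perfect cube.
  y = -3: RHS = -577 is not a perfect cube.
Continuing the search up to |y| = 40 finds no solutions either.
No (x, y) in the scanned range satisfies the equation.

No integer solutions with |y| ≤ 40.


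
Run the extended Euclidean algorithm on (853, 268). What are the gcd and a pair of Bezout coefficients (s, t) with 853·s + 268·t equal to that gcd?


Euclidean algorithm on (853, 268) — divide until remainder is 0:
  853 = 3 · 268 + 49
  268 = 5 · 49 + 23
  49 = 2 · 23 + 3
  23 = 7 · 3 + 2
  3 = 1 · 2 + 1
  2 = 2 · 1 + 0
gcd(853, 268) = 1.
Track Bezout coefficients alongside the remainders: start with r₀ = 853 = a·1 + b·0 (s = 1, t = 0) and r₁ = 268 = a·0 + b·1 (s = 0, t = 1); each new remainder r_{k+1} = r_{k-1} − q_k·r_k inherits s_{k+1} = s_{k-1} − q_k·s_k, t_{k+1} = t_{k-1} − q_k·t_k, so r_k = a·s_k + b·t_k at every step:
  q = 3: r = 49, s = 1 − 3·0 = 1, t = 0 − 3·1 = -3  (check: 853·1 + 268·(-3) = 49)
  q = 5: r = 23, s = 0 − 5·1 = -5, t = 1 − 5·(-3) = 16  (check: 853·(-5) + 268·16 = 23)
  q = 2: r = 3, s = 1 − 2·(-5) = 11, t = -3 − 2·16 = -35  (check: 853·11 + 268·(-35) = 3)
  q = 7: r = 2, s = -5 − 7·11 = -82, t = 16 − 7·(-35) = 261  (check: 853·(-82) + 268·261 = 2)
  q = 1: r = 1, s = 11 − 1·(-82) = 93, t = -35 − 1·261 = -296  (check: 853·93 + 268·(-296) = 1)
The row with r = 1 (the gcd) gives the Bezout coefficients s = 93, t = -296.
Result: 853 · (93) + 268 · (-296) = 1.

gcd(853, 268) = 1; s = 93, t = -296 (check: 853·93 + 268·(-296) = 1).


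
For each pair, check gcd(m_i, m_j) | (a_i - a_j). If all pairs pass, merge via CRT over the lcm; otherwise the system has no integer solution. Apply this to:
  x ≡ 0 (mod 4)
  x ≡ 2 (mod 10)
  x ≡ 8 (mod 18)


Moduli 4, 10, 18 are not pairwise coprime, so CRT works modulo lcm(m_i) when all pairwise compatibility conditions hold.
Pairwise compatibility: gcd(m_i, m_j) must divide a_i - a_j for every pair.
Merge one congruence at a time:
  Start: x ≡ 0 (mod 4).
  Combine with x ≡ 2 (mod 10): gcd(4, 10) = 2; 2 - 0 = 2, which IS divisible by 2, so compatible.
    Write x = 0 + 4·t and substitute into x ≡ 2 (mod 10): 4·t ≡ 2 − 0 = 2 (mod 10).
    Divide the congruence (and modulus) by g = 2: 2·t ≡ 1 (mod 5).
    The inverse of 2 mod 5 is 3 (since 2·3 = 6 = 1·5 + 1), so t ≡ 3·1 = 3 ≡ 3 (mod 5).
    Then x = 0 + 4·3 = 12, valid modulo lcm(4, 10) = 20: x ≡ 12 (mod 20).
  Combine with x ≡ 8 (mod 18): gcd(20, 18) = 2; 8 - 12 = -4, which IS divisible by 2, so compatible.
    Write x = 12 + 20·t and substitute into x ≡ 8 (mod 18): 20·t ≡ 8 − 12 = -4 (mod 18).
    Divide the congruence (and modulus) by g = 2: 10·t ≡ -2 (mod 9).
    Reduce coefficients mod 9: 1·t ≡ 7 (mod 9).
    So t ≡ 7 (mod 9).
    Then x = 12 + 20·7 = 152, valid modulo lcm(20, 18) = 180: x ≡ 152 (mod 180).
Verify: 152 mod 4 = 0, 152 mod 10 = 2, 152 mod 18 = 8.

x ≡ 152 (mod 180).


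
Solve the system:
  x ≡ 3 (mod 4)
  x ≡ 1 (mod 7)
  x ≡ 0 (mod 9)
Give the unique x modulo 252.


Moduli 4, 7, 9 are pairwise coprime; by CRT there is a unique solution modulo M = 4 · 7 · 9 = 252.
Solve pairwise, accumulating the modulus:
  Start with x ≡ 3 (mod 4).
  Combine with x ≡ 1 (mod 7): since gcd(4, 7) = 1, we get a unique residue mod 28.
    Write x = 3 + 4·t and substitute into x ≡ 1 (mod 7): 4·t ≡ 1 − 3 = -2 (mod 7).
    Reduce coefficients mod 7: 4·t ≡ 5 (mod 7).
    The inverse of 4 mod 7 is 2 (since 4·2 = 8 = 1·7 + 1), so t ≡ 2·5 = 10 ≡ 3 (mod 7).
    Then x = 3 + 4·3 = 15, valid modulo lcm(4, 7) = 28: x ≡ 15 (mod 28).
  Combine with x ≡ 0 (mod 9): since gcd(28, 9) = 1, we get a unique residue mod 252.
    Write x = 15 + 28·t and substitute into x ≡ 0 (mod 9): 28·t ≡ 0 − 15 = -15 (mod 9).
    Reduce coefficients mod 9: 1·t ≡ 3 (mod 9).
    So t ≡ 3 (mod 9).
    Then x = 15 + 28·3 = 99, valid modulo lcm(28, 9) = 252: x ≡ 99 (mod 252).
Verify: 99 mod 4 = 3 ✓, 99 mod 7 = 1 ✓, 99 mod 9 = 0 ✓.

x ≡ 99 (mod 252).


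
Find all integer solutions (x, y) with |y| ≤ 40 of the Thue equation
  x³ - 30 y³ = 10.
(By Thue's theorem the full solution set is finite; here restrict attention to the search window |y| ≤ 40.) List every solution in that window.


The equation is x³ - 30y³ = 10. For fixed y, x³ = 30·y³ + 10, so a solution requires the RHS to be a perfect cube.
Strategy: iterate y from -40 to 40, compute RHS = 30·y³ + 10, and check whether it is a (positive or negative) perfect cube.
Check small values of y:
  y = 0: RHS = 10 is not a perfect cube.
  y = 1: RHS = 40 is not a perfect cube.
  y = -1: RHS = -20 is not a perfect cube.
  y = 2: RHS = 250 is not a perfect cube.
  y = -2: RHS = -230 is not a perfect cube.
  y = 3: RHS = 820 is not a perfect cube.
  y = -3: RHS = -800 is not a perfect cube.
Continuing the search up to |y| = 40 finds no solutions either.
No (x, y) in the scanned range satisfies the equation.

No integer solutions with |y| ≤ 40.


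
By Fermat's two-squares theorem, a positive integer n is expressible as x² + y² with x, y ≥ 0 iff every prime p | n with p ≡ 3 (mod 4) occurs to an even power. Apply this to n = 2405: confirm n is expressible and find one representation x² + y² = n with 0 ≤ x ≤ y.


Step 1: Factor n = 2405 = 5 · 13 · 37.
Step 2: Check the mod-4 condition on each prime factor: 5 ≡ 1 (mod 4), exponent 1; 13 ≡ 1 (mod 4), exponent 1; 37 ≡ 1 (mod 4), exponent 1.
All primes ≡ 3 (mod 4) appear to even exponent (or don't appear), so by the two-squares theorem n IS expressible as a sum of two squares.
Step 3: Build a representation. Here n = 5 · 13 · 37 is a product of primes ≡ 1 (mod 4). Each prime p ≡ 1 (mod 4) is itself a sum of two squares; find a² by testing p − a² for a perfect square:
  5: 5 − 1² = 4 = 2² ⇒ 5 = 1² + 2².
  13: 13 − 1² = 12, 13 − 2² = 9 = 3² ⇒ 13 = 2² + 3².
  37: 37 − 1² = 36 = 6² ⇒ 37 = 1² + 6².
  Combine using the Brahmagupta–Fibonacci identity (a² + b²)(c² + d²) = (ac − bd)² + (ad + bc)² = (ac + bd)² + (ad − bc)²:
  5 · 13 = 65: from (1² + 2²)(2² + 3²), take (1·2 − 2·3, 1·3 + 2·2) = (2 − 6, 3 + 4) = (-4, 7); dropping signs (only squares matter) gives (4, 7); check 4² + 7² = 16 + 49 = 65 ✓.
  65 · 37 = 2405: from (4² + 7²)(1² + 6²), take (4·1 − 7·6, 4·6 + 7·1) = (4 − 42, 24 + 7) = (-38, 31); dropping signs (only squares matter) gives (38, 31); check 38² + 31² = 1444 + 961 = 2405 ✓.
Step 4: Order so x ≤ y and verify: 31² + 38² = 961 + 1444 = 2405 = n. ✓

n = 2405 = 31² + 38² (one valid representation with x ≤ y).


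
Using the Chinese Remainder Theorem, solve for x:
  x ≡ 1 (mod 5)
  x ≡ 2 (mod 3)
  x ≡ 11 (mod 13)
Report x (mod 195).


Moduli 5, 3, 13 are pairwise coprime; by CRT there is a unique solution modulo M = 5 · 3 · 13 = 195.
Solve pairwise, accumulating the modulus:
  Start with x ≡ 1 (mod 5).
  Combine with x ≡ 2 (mod 3): since gcd(5, 3) = 1, we get a unique residue mod 15.
    Write x = 1 + 5·t and substitute into x ≡ 2 (mod 3): 5·t ≡ 2 − 1 = 1 (mod 3).
    Reduce coefficients mod 3: 2·t ≡ 1 (mod 3).
    The inverse of 2 mod 3 is 2 (since 2·2 = 4 = 1·3 + 1), so t ≡ 2·1 = 2 ≡ 2 (mod 3).
    Then x = 1 + 5·2 = 11, valid modulo lcm(5, 3) = 15: x ≡ 11 (mod 15).
  Combine with x ≡ 11 (mod 13): since gcd(15, 13) = 1, we get a unique residue mod 195.
    Write x = 11 + 15·t and substitute into x ≡ 11 (mod 13): 15·t ≡ 11 − 11 = 0 (mod 13).
    Reduce coefficients mod 13: 2·t ≡ 0 (mod 13).
    The inverse of 2 mod 13 is 7 (since 2·7 = 14 = 1·13 + 1), so t ≡ 7·0 = 0 ≡ 0 (mod 13).
    Then x = 11 + 15·0 = 11, valid modulo lcm(15, 13) = 195: x ≡ 11 (mod 195).
Verify: 11 mod 5 = 1 ✓, 11 mod 3 = 2 ✓, 11 mod 13 = 11 ✓.

x ≡ 11 (mod 195).


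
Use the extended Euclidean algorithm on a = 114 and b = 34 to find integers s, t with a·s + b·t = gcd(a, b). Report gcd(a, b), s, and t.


Euclidean algorithm on (114, 34) — divide until remainder is 0:
  114 = 3 · 34 + 12
  34 = 2 · 12 + 10
  12 = 1 · 10 + 2
  10 = 5 · 2 + 0
gcd(114, 34) = 2.
Track Bezout coefficients alongside the remainders: start with r₀ = 114 = a·1 + b·0 (s = 1, t = 0) and r₁ = 34 = a·0 + b·1 (s = 0, t = 1); each new remainder r_{k+1} = r_{k-1} − q_k·r_k inherits s_{k+1} = s_{k-1} − q_k·s_k, t_{k+1} = t_{k-1} − q_k·t_k, so r_k = a·s_k + b·t_k at every step:
  q = 3: r = 12, s = 1 − 3·0 = 1, t = 0 − 3·1 = -3  (check: 114·1 + 34·(-3) = 12)
  q = 2: r = 10, s = 0 − 2·1 = -2, t = 1 − 2·(-3) = 7  (check: 114·(-2) + 34·7 = 10)
  q = 1: r = 2, s = 1 − 1·(-2) = 3, t = -3 − 1·7 = -10  (check: 114·3 + 34·(-10) = 2)
The row with r = 2 (the gcd) gives the Bezout coefficients s = 3, t = -10.
Result: 114 · (3) + 34 · (-10) = 2.

gcd(114, 34) = 2; s = 3, t = -10 (check: 114·3 + 34·(-10) = 2).


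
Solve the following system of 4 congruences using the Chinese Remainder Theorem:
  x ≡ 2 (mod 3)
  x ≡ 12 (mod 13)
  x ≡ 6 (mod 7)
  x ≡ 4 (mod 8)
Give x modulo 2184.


Product of moduli M = 3 · 13 · 7 · 8 = 2184.
Merge one congruence at a time:
  Start: x ≡ 2 (mod 3).
  Combine with x ≡ 12 (mod 13); new modulus lcm = 39.
    Write x = 2 + 3·t and substitute into x ≡ 12 (mod 13): 3·t ≡ 12 − 2 = 10 (mod 13).
    The inverse of 3 mod 13 is 9 (since 3·9 = 27 = 2·13 + 1), so t ≡ 9·10 = 90 ≡ 12 (mod 13).
    Then x = 2 + 3·12 = 38, valid modulo lcm(3, 13) = 39: x ≡ 38 (mod 39).
  Combine with x ≡ 6 (mod 7); new modulus lcm = 273.
    Write x = 38 + 39·t and substitute into x ≡ 6 (mod 7): 39·t ≡ 6 − 38 = -32 (mod 7).
    Reduce coefficients mod 7: 4·t ≡ 3 (mod 7).
    The inverse of 4 mod 7 is 2 (since 4·2 = 8 = 1·7 + 1), so t ≡ 2·3 = 6 ≡ 6 (mod 7).
    Then x = 38 + 39·6 = 272, valid modulo lcm(39, 7) = 273: x ≡ 272 (mod 273).
  Combine with x ≡ 4 (mod 8); new modulus lcm = 2184.
    Write x = 272 + 273·t and substitute into x ≡ 4 (mod 8): 273·t ≡ 4 − 272 = -268 (mod 8).
    Reduce coefficients mod 8: 1·t ≡ 4 (mod 8).
    So t ≡ 4 (mod 8).
    Then x = 272 + 273·4 = 1364, valid modulo lcm(273, 8) = 2184: x ≡ 1364 (mod 2184).
Verify against each original: 1364 mod 3 = 2, 1364 mod 13 = 12, 1364 mod 7 = 6, 1364 mod 8 = 4.

x ≡ 1364 (mod 2184).


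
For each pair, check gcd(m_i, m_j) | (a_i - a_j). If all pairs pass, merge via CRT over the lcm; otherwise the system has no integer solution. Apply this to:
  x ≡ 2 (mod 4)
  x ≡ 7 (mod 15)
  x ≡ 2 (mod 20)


Moduli 4, 15, 20 are not pairwise coprime, so CRT works modulo lcm(m_i) when all pairwise compatibility conditions hold.
Pairwise compatibility: gcd(m_i, m_j) must divide a_i - a_j for every pair.
Merge one congruence at a time:
  Start: x ≡ 2 (mod 4).
  Combine with x ≡ 7 (mod 15): gcd(4, 15) = 1; 7 - 2 = 5, which IS divisible by 1, so compatible.
    Write x = 2 + 4·t and substitute into x ≡ 7 (mod 15): 4·t ≡ 7 − 2 = 5 (mod 15).
    The inverse of 4 mod 15 is 4 (since 4·4 = 16 = 1·15 + 1), so t ≡ 4·5 = 20 ≡ 5 (mod 15).
    Then x = 2 + 4·5 = 22, valid modulo lcm(4, 15) = 60: x ≡ 22 (mod 60).
  Combine with x ≡ 2 (mod 20): gcd(60, 20) = 20; 2 - 22 = -20, which IS divisible by 20, so compatible.
    Write x = 22 + 60·t and substitute into x ≡ 2 (mod 20): 60·t ≡ 2 − 22 = -20 (mod 20).
    Divide the congruence (and modulus) by g = 20: 3·t ≡ -1 (mod 1).
    Modulo 1 every t works; take t = 0.
    Then x = 22 + 60·0 = 22, valid modulo lcm(60, 20) = 60: x ≡ 22 (mod 60).
Verify: 22 mod 4 = 2, 22 mod 15 = 7, 22 mod 20 = 2.

x ≡ 22 (mod 60).


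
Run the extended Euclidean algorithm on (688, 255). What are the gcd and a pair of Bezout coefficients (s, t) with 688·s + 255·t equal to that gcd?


Euclidean algorithm on (688, 255) — divide until remainder is 0:
  688 = 2 · 255 + 178
  255 = 1 · 178 + 77
  178 = 2 · 77 + 24
  77 = 3 · 24 + 5
  24 = 4 · 5 + 4
  5 = 1 · 4 + 1
  4 = 4 · 1 + 0
gcd(688, 255) = 1.
Track Bezout coefficients alongside the remainders: start with r₀ = 688 = a·1 + b·0 (s = 1, t = 0) and r₁ = 255 = a·0 + b·1 (s = 0, t = 1); each new remainder r_{k+1} = r_{k-1} − q_k·r_k inherits s_{k+1} = s_{k-1} − q_k·s_k, t_{k+1} = t_{k-1} − q_k·t_k, so r_k = a·s_k + b·t_k at every step:
  q = 2: r = 178, s = 1 − 2·0 = 1, t = 0 − 2·1 = -2  (check: 688·1 + 255·(-2) = 178)
  q = 1: r = 77, s = 0 − 1·1 = -1, t = 1 − 1·(-2) = 3  (check: 688·(-1) + 255·3 = 77)
  q = 2: r = 24, s = 1 − 2·(-1) = 3, t = -2 − 2·3 = -8  (check: 688·3 + 255·(-8) = 24)
  q = 3: r = 5, s = -1 − 3·3 = -10, t = 3 − 3·(-8) = 27  (check: 688·(-10) + 255·27 = 5)
  q = 4: r = 4, s = 3 − 4·(-10) = 43, t = -8 − 4·27 = -116  (check: 688·43 + 255·(-116) = 4)
  q = 1: r = 1, s = -10 − 1·43 = -53, t = 27 − 1·(-116) = 143  (check: 688·(-53) + 255·143 = 1)
The row with r = 1 (the gcd) gives the Bezout coefficients s = -53, t = 143.
Result: 688 · (-53) + 255 · (143) = 1.

gcd(688, 255) = 1; s = -53, t = 143 (check: 688·(-53) + 255·143 = 1).


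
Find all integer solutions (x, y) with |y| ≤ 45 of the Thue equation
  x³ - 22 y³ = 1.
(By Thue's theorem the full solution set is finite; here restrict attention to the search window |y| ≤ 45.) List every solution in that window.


The equation is x³ - 22y³ = 1. For fixed y, x³ = 22·y³ + 1, so a solution requires the RHS to be a perfect cube.
Strategy: iterate y from -45 to 45, compute RHS = 22·y³ + 1, and check whether it is a (positive or negative) perfect cube.
Check small values of y:
  y = 0: RHS = 1 = (1)³ ⇒ x = 1 works.
  y = 1: RHS = 23 is not a perfect cube.
  y = -1: RHS = -21 is not a perfect cube.
  y = 2: RHS = 177 is not a perfect cube.
  y = -2: RHS = -175 is not a perfect cube.
  y = 3: RHS = 595 is not a perfect cube.
  y = -3: RHS = -593 is not a perfect cube.
Continuing the search up to |y| = 45 finds no further solutions beyond those listed.
Collected solutions: (1, 0).

Solutions (with |y| ≤ 45): (1, 0).


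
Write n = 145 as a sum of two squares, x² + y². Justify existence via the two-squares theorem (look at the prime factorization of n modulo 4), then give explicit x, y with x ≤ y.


Step 1: Factor n = 145 = 5 · 29.
Step 2: Check the mod-4 condition on each prime factor: 5 ≡ 1 (mod 4), exponent 1; 29 ≡ 1 (mod 4), exponent 1.
All primes ≡ 3 (mod 4) appear to even exponent (or don't appear), so by the two-squares theorem n IS expressible as a sum of two squares.
Step 3: Build a representation. Here n = 5 · 29 is a product of primes ≡ 1 (mod 4). Each prime p ≡ 1 (mod 4) is itself a sum of two squares; find a² by testing p − a² for a perfect square:
  5: 5 − 1² = 4 = 2² ⇒ 5 = 1² + 2².
  29: 29 − 1² = 28, 29 − 2² = 25 = 5² ⇒ 29 = 2² + 5².
  Combine using the Brahmagupta–Fibonacci identity (a² + b²)(c² + d²) = (ac − bd)² + (ad + bc)² = (ac + bd)² + (ad − bc)²:
  5 · 29 = 145: from (1² + 2²)(2² + 5²), take (1·2 − 2·5, 1·5 + 2·2) = (2 − 10, 5 + 4) = (-8, 9); dropping signs (only squares matter) gives (8, 9); check 8² + 9² = 64 + 81 = 145 ✓.
Step 4: Order so x ≤ y and verify: 8² + 9² = 64 + 81 = 145 = n. ✓

n = 145 = 8² + 9² (one valid representation with x ≤ y).


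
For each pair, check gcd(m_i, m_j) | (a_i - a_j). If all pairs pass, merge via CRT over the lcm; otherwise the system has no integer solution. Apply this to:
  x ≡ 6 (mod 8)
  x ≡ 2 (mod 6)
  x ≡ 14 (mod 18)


Moduli 8, 6, 18 are not pairwise coprime, so CRT works modulo lcm(m_i) when all pairwise compatibility conditions hold.
Pairwise compatibility: gcd(m_i, m_j) must divide a_i - a_j for every pair.
Merge one congruence at a time:
  Start: x ≡ 6 (mod 8).
  Combine with x ≡ 2 (mod 6): gcd(8, 6) = 2; 2 - 6 = -4, which IS divisible by 2, so compatible.
    Write x = 6 + 8·t and substitute into x ≡ 2 (mod 6): 8·t ≡ 2 − 6 = -4 (mod 6).
    Divide the congruence (and modulus) by g = 2: 4·t ≡ -2 (mod 3).
    Reduce coefficients mod 3: 1·t ≡ 1 (mod 3).
    So t ≡ 1 (mod 3).
    Then x = 6 + 8·1 = 14, valid modulo lcm(8, 6) = 24: x ≡ 14 (mod 24).
  Combine with x ≡ 14 (mod 18): gcd(24, 18) = 6; 14 - 14 = 0, which IS divisible by 6, so compatible.
    Write x = 14 + 24·t and substitute into x ≡ 14 (mod 18): 24·t ≡ 14 − 14 = 0 (mod 18).
    Divide the congruence (and modulus) by g = 6: 4·t ≡ 0 (mod 3).
    Reduce coefficients mod 3: 1·t ≡ 0 (mod 3).
    So t ≡ 0 (mod 3).
    Then x = 14 + 24·0 = 14, valid modulo lcm(24, 18) = 72: x ≡ 14 (mod 72).
Verify: 14 mod 8 = 6, 14 mod 6 = 2, 14 mod 18 = 14.

x ≡ 14 (mod 72).


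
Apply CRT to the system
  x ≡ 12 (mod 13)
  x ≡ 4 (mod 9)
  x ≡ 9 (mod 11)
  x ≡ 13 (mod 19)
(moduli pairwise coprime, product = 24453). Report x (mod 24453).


Product of moduli M = 13 · 9 · 11 · 19 = 24453.
Merge one congruence at a time:
  Start: x ≡ 12 (mod 13).
  Combine with x ≡ 4 (mod 9); new modulus lcm = 117.
    Write x = 12 + 13·t and substitute into x ≡ 4 (mod 9): 13·t ≡ 4 − 12 = -8 (mod 9).
    Reduce coefficients mod 9: 4·t ≡ 1 (mod 9).
    The inverse of 4 mod 9 is 7 (since 4·7 = 28 = 3·9 + 1), so t ≡ 7·1 = 7 ≡ 7 (mod 9).
    Then x = 12 + 13·7 = 103, valid modulo lcm(13, 9) = 117: x ≡ 103 (mod 117).
  Combine with x ≡ 9 (mod 11); new modulus lcm = 1287.
    Write x = 103 + 117·t and substitute into x ≡ 9 (mod 11): 117·t ≡ 9 − 103 = -94 (mod 11).
    Reduce coefficients mod 11: 7·t ≡ 5 (mod 11).
    The inverse of 7 mod 11 is 8 (since 7·8 = 56 = 5·11 + 1), so t ≡ 8·5 = 40 ≡ 7 (mod 11).
    Then x = 103 + 117·7 = 922, valid modulo lcm(117, 11) = 1287: x ≡ 922 (mod 1287).
  Combine with x ≡ 13 (mod 19); new modulus lcm = 24453.
    Write x = 922 + 1287·t and substitute into x ≡ 13 (mod 19): 1287·t ≡ 13 − 922 = -909 (mod 19).
    Reduce coefficients mod 19: 14·t ≡ 3 (mod 19).
    The inverse of 14 mod 19 is 15 (since 14·15 = 210 = 11·19 + 1), so t ≡ 15·3 = 45 ≡ 7 (mod 19).
    Then x = 922 + 1287·7 = 9931, valid modulo lcm(1287, 19) = 24453: x ≡ 9931 (mod 24453).
Verify against each original: 9931 mod 13 = 12, 9931 mod 9 = 4, 9931 mod 11 = 9, 9931 mod 19 = 13.

x ≡ 9931 (mod 24453).


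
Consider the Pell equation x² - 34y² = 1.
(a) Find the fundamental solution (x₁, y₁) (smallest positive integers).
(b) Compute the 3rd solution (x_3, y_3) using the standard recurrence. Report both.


Step 1: Find the fundamental solution (x₁, y₁) of x² - 34y² = 1.
  Expand √34 as a continued fraction. a₀ = ⌊√34⌋ = 5; iterate m_{k+1} = d_k·a_k − m_k, d_{k+1} = (34 − m_{k+1}²)/d_k, a_{k+1} = ⌊(a₀ + m_{k+1})/d_{k+1}⌋ (starting m₀ = 0, d₀ = 1), with convergents p_k = a_k·p_{k-1} + p_{k-2}, q_k = a_k·q_{k-1} + q_{k-2} (p₋₁ = 1, q₋₁ = 0):
  k = 0: a₀ = 5; p₀/q₀ = 5/1; p₀² − 34·q₀² = 25 − 34 = -9.
  k = 1: m = 5, d = 9, a = ⌊(5 + 5)/9⌋ = 1; p/q = (1·5 + 1)/(1·1 + 0) = 6/1; p² − 34·q² = 36 − 34 = 2.
  k = 2: m = 4, d = 2, a = ⌊(5 + 4)/2⌋ = 4; p/q = (4·6 + 5)/(4·1 + 1) = 29/5; p² − 34·q² = 841 − 850 = -9.
  k = 3: m = 4, d = 9, a = ⌊(5 + 4)/9⌋ = 1; p/q = (1·29 + 6)/(1·5 + 1) = 35/6; p² − 34·q² = 1225 − 1224 = 1.
  The first convergent with p² − 34·q² = 1 gives the fundamental solution (x₁, y₁) = (35, 6).
Step 2: Apply the recurrence (x_{n+1}, y_{n+1}) = (x₁x_n + 34y₁y_n, x₁y_n + y₁x_n) repeatedly.
  From (x_1, y_1) = (35, 6): x_2 = 35·35 + 34·6·6 = 2449; y_2 = 35·6 + 6·35 = 420.
  From (x_2, y_2) = (2449, 420): x_3 = 35·2449 + 34·6·420 = 171395; y_3 = 35·420 + 6·2449 = 29394.
Step 3: Verify x_3² - 34·y_3² = 29376246025 - 29376246024 = 1 (should be 1). ✓

(x_1, y_1) = (35, 6); (x_3, y_3) = (171395, 29394).


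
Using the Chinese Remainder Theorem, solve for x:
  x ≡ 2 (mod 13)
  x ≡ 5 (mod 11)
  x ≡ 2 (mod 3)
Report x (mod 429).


Moduli 13, 11, 3 are pairwise coprime; by CRT there is a unique solution modulo M = 13 · 11 · 3 = 429.
Solve pairwise, accumulating the modulus:
  Start with x ≡ 2 (mod 13).
  Combine with x ≡ 5 (mod 11): since gcd(13, 11) = 1, we get a unique residue mod 143.
    Write x = 2 + 13·t and substitute into x ≡ 5 (mod 11): 13·t ≡ 5 − 2 = 3 (mod 11).
    Reduce coefficients mod 11: 2·t ≡ 3 (mod 11).
    The inverse of 2 mod 11 is 6 (since 2·6 = 12 = 1·11 + 1), so t ≡ 6·3 = 18 ≡ 7 (mod 11).
    Then x = 2 + 13·7 = 93, valid modulo lcm(13, 11) = 143: x ≡ 93 (mod 143).
  Combine with x ≡ 2 (mod 3): since gcd(143, 3) = 1, we get a unique residue mod 429.
    Write x = 93 + 143·t and substitute into x ≡ 2 (mod 3): 143·t ≡ 2 − 93 = -91 (mod 3).
    Reduce coefficients mod 3: 2·t ≡ 2 (mod 3).
    The inverse of 2 mod 3 is 2 (since 2·2 = 4 = 1·3 + 1), so t ≡ 2·2 = 4 ≡ 1 (mod 3).
    Then x = 93 + 143·1 = 236, valid modulo lcm(143, 3) = 429: x ≡ 236 (mod 429).
Verify: 236 mod 13 = 2 ✓, 236 mod 11 = 5 ✓, 236 mod 3 = 2 ✓.

x ≡ 236 (mod 429).


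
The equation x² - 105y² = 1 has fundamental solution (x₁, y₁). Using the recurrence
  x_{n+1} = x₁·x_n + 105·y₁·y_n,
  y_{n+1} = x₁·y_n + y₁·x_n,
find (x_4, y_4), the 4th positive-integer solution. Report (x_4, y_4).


Step 1: Find the fundamental solution (x₁, y₁) of x² - 105y² = 1.
  Expand √105 as a continued fraction. a₀ = ⌊√105⌋ = 10; iterate m_{k+1} = d_k·a_k − m_k, d_{k+1} = (105 − m_{k+1}²)/d_k, a_{k+1} = ⌊(a₀ + m_{k+1})/d_{k+1}⌋ (starting m₀ = 0, d₀ = 1), with convergents p_k = a_k·p_{k-1} + p_{k-2}, q_k = a_k·q_{k-1} + q_{k-2} (p₋₁ = 1, q₋₁ = 0):
  k = 0: a₀ = 10; p₀/q₀ = 10/1; p₀² − 105·q₀² = 100 − 105 = -5.
  k = 1: m = 10, d = 5, a = ⌊(10 + 10)/5⌋ = 4; p/q = (4·10 + 1)/(4·1 + 0) = 41/4; p² − 105·q² = 1681 − 1680 = 1.
  The first convergent with p² − 105·q² = 1 gives the fundamental solution (x₁, y₁) = (41, 4).
Step 2: Apply the recurrence (x_{n+1}, y_{n+1}) = (x₁x_n + 105y₁y_n, x₁y_n + y₁x_n) repeatedly.
  From (x_1, y_1) = (41, 4): x_2 = 41·41 + 105·4·4 = 3361; y_2 = 41·4 + 4·41 = 328.
  From (x_2, y_2) = (3361, 328): x_3 = 41·3361 + 105·4·328 = 275561; y_3 = 41·328 + 4·3361 = 26892.
  From (x_3, y_3) = (275561, 26892): x_4 = 41·275561 + 105·4·26892 = 22592641; y_4 = 41·26892 + 4·275561 = 2204816.
Step 3: Verify x_4² - 105·y_4² = 510427427354881 - 510427427354880 = 1 (should be 1). ✓

(x_1, y_1) = (41, 4); (x_4, y_4) = (22592641, 2204816).
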